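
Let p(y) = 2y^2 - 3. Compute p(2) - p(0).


p(2) = 5
p(0) = -3
p(2) - p(0) = 5 + 3 = 8


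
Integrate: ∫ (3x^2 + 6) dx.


Reverse power rule on each term:
  ∫ 3x^2 dx = x^3
  ∫ 6 dx = 6x
F(x) = x^3 + 6x + C


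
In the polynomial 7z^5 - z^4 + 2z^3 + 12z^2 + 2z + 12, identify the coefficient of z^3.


Read off the coefficient of z^3: 2


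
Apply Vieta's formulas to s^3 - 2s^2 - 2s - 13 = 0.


Monic cubic s^3+bs^2+cs+d=0: sum=-b, pairwise sum=c, product=-d.
b=-2, c=-2, d=-13
r1+r2+r3 = 2
r1r2+r1r3+r2r3 = -2
r1r2r3 = 13


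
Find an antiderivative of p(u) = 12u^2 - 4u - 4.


Reverse power rule on each term:
  ∫ 12u^2 du = 4u^3
  ∫ -4u du = -2u^2
  ∫ -4 du = -4u
F(u) = 4u^3 - 2u^2 - 4u + C


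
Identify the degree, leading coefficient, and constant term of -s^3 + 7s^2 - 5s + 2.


Highest power of s is 3, with coefficient -1. Constant term is 2.
Degree = 3, leading coefficient = -1, constant term = 2


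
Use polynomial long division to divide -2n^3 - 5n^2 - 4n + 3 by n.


(-2n^3 - 5n^2 - 4n + 3) / (n)
Step 1: -2n^2 * (n) = -2n^3; subtract.
Step 2: -5n * (n) = -5n^2; subtract.
Step 3: -4 * (n) = -4n; subtract.
Quotient: -2n^2 - 5n - 4, Remainder: 3


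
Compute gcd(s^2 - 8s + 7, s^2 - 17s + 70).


Factor each:
  s^2 - 8s + 7 = (s - 7)(s - 1)
  s^2 - 17s + 70 = (s - 7)(s - 10)
Common monic factor: s - 7


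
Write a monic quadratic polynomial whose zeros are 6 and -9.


p(x) = (x - 6)(x + 9)
Expand: x^2 + 3x - 54


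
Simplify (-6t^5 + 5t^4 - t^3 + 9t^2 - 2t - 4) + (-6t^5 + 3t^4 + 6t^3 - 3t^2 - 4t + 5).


Align terms by degree and add:
  -6t^5 + 5t^4 - t^3 + 9t^2 - 2t - 4
  -6t^5 + 3t^4 + 6t^3 - 3t^2 - 4t + 5
= -12t^5 + 8t^4 + 5t^3 + 6t^2 - 6t + 1


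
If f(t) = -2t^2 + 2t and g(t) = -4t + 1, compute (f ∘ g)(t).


Substitute g(t) into f:
f(g(t)) = -2*(-4t + 1)^2 + 2*(-4t + 1)
(-4t + 1)^2 = 16t^2 - 8t + 1
Expand and combine: -32t^2 + 8t


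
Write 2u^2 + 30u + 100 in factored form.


Roots satisfy r1 + r2 = -b/a = -15 and r1*r2 = c/a = 50.
So r1 = -5, r2 = -10.
2u^2 + 30u + 100 = 2(u - r1)(u - r2) = 2(u + 5)(u + 10)


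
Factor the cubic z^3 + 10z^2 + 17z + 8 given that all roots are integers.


Try integer roots (divisors of 8). z=-1: p(-1)=0.
Divide out (z + 1): quotient is z^2 + 9z + 8.
Factor the quadratic: (z + 1)(z + 8)
Result: (z + 1)(z + 1)(z + 8)


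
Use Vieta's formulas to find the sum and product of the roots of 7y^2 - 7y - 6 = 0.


For ay^2+by+c=0: sum = -b/a, product = c/a.
a=7, b=-7, c=-6
Sum = -(-7)/7 = 1
Product = (-6)/7 = -6/7


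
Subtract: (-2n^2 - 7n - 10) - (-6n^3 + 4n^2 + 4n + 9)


Distribute the minus sign:
  (-2n^2 - 7n - 10)
- (-6n^3 + 4n^2 + 4n + 9)
Negate second polynomial: 6n^3 - 4n^2 - 4n - 9
Add: 6n^3 - 6n^2 - 11n - 19


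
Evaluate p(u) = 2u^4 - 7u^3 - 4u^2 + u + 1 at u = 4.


Using direct substitution:
  2 * (4)^4 = 512
  -7 * (4)^3 = -448
  -4 * (4)^2 = -64
  1 * (4)^1 = 4
  constant: 1
Sum = 512 - 448 - 64 + 4 + 1 = 5


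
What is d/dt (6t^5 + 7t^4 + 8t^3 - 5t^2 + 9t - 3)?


Apply the power rule term by term:
  d/dt(6t^5) = 30t^4
  d/dt(7t^4) = 28t^3
  d/dt(8t^3) = 24t^2
  d/dt(-5t^2) = -10t
  d/dt(9t) = 9
  d/dt(-3) = 0
p'(t) = 30t^4 + 28t^3 + 24t^2 - 10t + 9


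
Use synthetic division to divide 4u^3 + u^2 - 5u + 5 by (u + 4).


Synthetic division with c = -4. Coefficients: 4, 1, -5, 5
Bring down 4.
  4 * -4 = -16; -16 + 1 = -15
  -15 * -4 = 60; 60 - 5 = 55
  55 * -4 = -220; -220 + 5 = -215
Quotient: 4u^2 - 15u + 55, Remainder: -215


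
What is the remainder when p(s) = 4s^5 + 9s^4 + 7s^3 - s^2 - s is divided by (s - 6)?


By the Remainder Theorem, the remainder equals p(6):
  4*(6)^5 = 31104
  9*(6)^4 = 11664
  7*(6)^3 = 1512
  -1*(6)^2 = -36
  -1*(6)^1 = -6
  constant: 0
Sum: 31104 + 11664 + 1512 - 36 - 6 + 0 = 44238


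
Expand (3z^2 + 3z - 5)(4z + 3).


Distribute each term of the first polynomial:
  (3z^2)(4z + 3) = 12z^3 + 9z^2
  (3z)(4z + 3) = 12z^2 + 9z
  (-5)(4z + 3) = -20z - 15
Sum: 12z^3 + 21z^2 - 11z - 15


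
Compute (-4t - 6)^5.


Expand (-4t - 6)^5 by repeated multiplication:
  (-4t - 6)^2 = 16t^2 + 48t + 36
  (-4t - 6)^3 = -64t^3 - 288t^2 - 432t - 216
  (-4t - 6)^4 = 256t^4 + 1536t^3 + 3456t^2 + 3456t + 1296
= -1024t^5 - 7680t^4 - 23040t^3 - 34560t^2 - 25920t - 7776


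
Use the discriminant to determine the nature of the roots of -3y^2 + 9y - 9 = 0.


D = b^2 - 4ac = (9)^2 - 4(-3)(-9) = 81 - 108 = -27
Since D < 0: two complex conjugate roots (no real roots)


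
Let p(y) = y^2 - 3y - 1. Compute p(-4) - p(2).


p(-4) = 27
p(2) = -3
p(-4) - p(2) = 27 + 3 = 30


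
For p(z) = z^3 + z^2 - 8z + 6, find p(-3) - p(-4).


p(-3) = 12
p(-4) = -10
p(-3) - p(-4) = 12 + 10 = 22


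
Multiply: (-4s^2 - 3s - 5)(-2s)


Distribute each term of the first polynomial:
  (-4s^2)(-2s) = 8s^3
  (-3s)(-2s) = 6s^2
  (-5)(-2s) = 10s
Sum: 8s^3 + 6s^2 + 10s


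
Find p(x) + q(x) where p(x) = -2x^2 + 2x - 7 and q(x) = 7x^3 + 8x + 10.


Align terms by degree and add:
  -2x^2 + 2x - 7
+ 7x^3 + 8x + 10
= 7x^3 - 2x^2 + 10x + 3


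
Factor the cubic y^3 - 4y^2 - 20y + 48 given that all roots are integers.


Try integer roots (divisors of 48). y=6: p(6)=0.
Divide out (y - 6): quotient is y^2 + 2y - 8.
Factor the quadratic: (y + 4)(y - 2)
Result: (y - 6)(y + 4)(y - 2)


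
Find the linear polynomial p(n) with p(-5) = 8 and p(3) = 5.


p(n) = mn + b. Using p(-5)=8, p(3)=5:
m = (8 - 5)/(-5 - 3) = 3/-8 = -3/8
b = 8 - m*(-5) = 8 - 15/8 = 49/8
p(n) = -(3/8)n + (49/8)


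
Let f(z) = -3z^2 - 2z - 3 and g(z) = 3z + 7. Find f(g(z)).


Substitute g(z) into f:
f(g(z)) = -3*(3z + 7)^2 + (-2)*(3z + 7) + (-3)
(3z + 7)^2 = 9z^2 + 42z + 49
Expand and combine: -27z^2 - 132z - 164


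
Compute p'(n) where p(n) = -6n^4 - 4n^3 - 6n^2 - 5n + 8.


Apply the power rule term by term:
  d/dn(-6n^4) = -24n^3
  d/dn(-4n^3) = -12n^2
  d/dn(-6n^2) = -12n
  d/dn(-5n) = -5
  d/dn(8) = 0
p'(n) = -24n^3 - 12n^2 - 12n - 5


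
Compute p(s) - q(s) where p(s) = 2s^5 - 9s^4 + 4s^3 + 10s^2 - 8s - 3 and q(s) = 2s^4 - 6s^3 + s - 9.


Distribute the minus sign:
  (2s^5 - 9s^4 + 4s^3 + 10s^2 - 8s - 3)
- (2s^4 - 6s^3 + s - 9)
Negate second polynomial: -2s^4 + 6s^3 - s + 9
Add: 2s^5 - 11s^4 + 10s^3 + 10s^2 - 9s + 6


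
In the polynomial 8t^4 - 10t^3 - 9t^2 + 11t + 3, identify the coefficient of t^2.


Read off the coefficient of t^2: -9


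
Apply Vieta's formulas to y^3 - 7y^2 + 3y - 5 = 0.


Monic cubic y^3+by^2+cy+d=0: sum=-b, pairwise sum=c, product=-d.
b=-7, c=3, d=-5
r1+r2+r3 = 7
r1r2+r1r3+r2r3 = 3
r1r2r3 = 5


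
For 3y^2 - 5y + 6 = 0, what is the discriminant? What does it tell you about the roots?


D = b^2 - 4ac = (-5)^2 - 4(3)(6) = 25 - 72 = -47
Since D < 0: two complex conjugate roots (no real roots)


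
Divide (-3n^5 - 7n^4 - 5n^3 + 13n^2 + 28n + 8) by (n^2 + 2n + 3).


(-3n^5 - 7n^4 - 5n^3 + 13n^2 + 28n + 8) / (n^2 + 2n + 3)
Step 1: -3n^3 * (n^2 + 2n + 3) = -3n^5 - 6n^4 - 9n^3; subtract.
Step 2: -n^2 * (n^2 + 2n + 3) = -n^4 - 2n^3 - 3n^2; subtract.
Step 3: 6n * (n^2 + 2n + 3) = 6n^3 + 12n^2 + 18n; subtract.
Step 4: 4 * (n^2 + 2n + 3) = 4n^2 + 8n + 12; subtract.
Quotient: -3n^3 - n^2 + 6n + 4, Remainder: 2n - 4


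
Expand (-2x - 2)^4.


Expand (-2x - 2)^4 by repeated multiplication:
  (-2x - 2)^2 = 4x^2 + 8x + 4
  (-2x - 2)^3 = -8x^3 - 24x^2 - 24x - 8
= 16x^4 + 64x^3 + 96x^2 + 64x + 16


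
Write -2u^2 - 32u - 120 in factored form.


Roots satisfy r1 + r2 = -b/a = -16 and r1*r2 = c/a = 60.
So r1 = -6, r2 = -10.
-2u^2 - 32u - 120 = -2(u - r1)(u - r2) = -2(u + 6)(u + 10)


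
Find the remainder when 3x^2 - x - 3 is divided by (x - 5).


By the Remainder Theorem, the remainder equals p(5):
  3*(5)^2 = 75
  -1*(5)^1 = -5
  constant: -3
Sum: 75 - 5 - 3 = 67


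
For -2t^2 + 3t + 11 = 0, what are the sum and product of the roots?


For at^2+bt+c=0: sum = -b/a, product = c/a.
a=-2, b=3, c=11
Sum = -(3)/-2 = 3/2
Product = (11)/-2 = -11/2


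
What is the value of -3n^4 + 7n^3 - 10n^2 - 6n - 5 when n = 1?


Using direct substitution:
  -3 * (1)^4 = -3
  7 * (1)^3 = 7
  -10 * (1)^2 = -10
  -6 * (1)^1 = -6
  constant: -5
Sum = -3 + 7 - 10 - 6 - 5 = -17


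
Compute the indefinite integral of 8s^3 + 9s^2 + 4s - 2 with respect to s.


Reverse power rule on each term:
  ∫ 8s^3 ds = 2s^4
  ∫ 9s^2 ds = 3s^3
  ∫ 4s ds = 2s^2
  ∫ -2 ds = -2s
F(s) = 2s^4 + 3s^3 + 2s^2 - 2s + C


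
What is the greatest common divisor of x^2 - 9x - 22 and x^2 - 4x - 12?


Factor each:
  x^2 - 9x - 22 = (x + 2)(x - 11)
  x^2 - 4x - 12 = (x + 2)(x - 6)
Common monic factor: x + 2


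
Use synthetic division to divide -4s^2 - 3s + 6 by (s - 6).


Synthetic division with c = 6. Coefficients: -4, -3, 6
Bring down -4.
  -4 * 6 = -24; -24 - 3 = -27
  -27 * 6 = -162; -162 + 6 = -156
Quotient: -4s - 27, Remainder: -156


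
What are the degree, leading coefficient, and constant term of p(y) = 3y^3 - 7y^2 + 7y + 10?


Highest power of y is 3, with coefficient 3. Constant term is 10.
Degree = 3, leading coefficient = 3, constant term = 10


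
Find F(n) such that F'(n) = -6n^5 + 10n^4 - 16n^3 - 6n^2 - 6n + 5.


Reverse power rule on each term:
  ∫ -6n^5 dn = -n^6
  ∫ 10n^4 dn = 2n^5
  ∫ -16n^3 dn = -4n^4
  ∫ -6n^2 dn = -2n^3
  ∫ -6n dn = -3n^2
  ∫ 5 dn = 5n
F(n) = -n^6 + 2n^5 - 4n^4 - 2n^3 - 3n^2 + 5n + C


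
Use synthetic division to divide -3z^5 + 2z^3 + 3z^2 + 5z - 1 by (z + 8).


Synthetic division with c = -8. Coefficients: -3, 0, 2, 3, 5, -1
Bring down -3.
  -3 * -8 = 24; 24 + 0 = 24
  24 * -8 = -192; -192 + 2 = -190
  -190 * -8 = 1520; 1520 + 3 = 1523
  1523 * -8 = -12184; -12184 + 5 = -12179
  -12179 * -8 = 97432; 97432 - 1 = 97431
Quotient: -3z^4 + 24z^3 - 190z^2 + 1523z - 12179, Remainder: 97431


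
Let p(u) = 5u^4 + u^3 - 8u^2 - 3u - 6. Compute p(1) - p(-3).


p(1) = -11
p(-3) = 309
p(1) - p(-3) = -11 - 309 = -320


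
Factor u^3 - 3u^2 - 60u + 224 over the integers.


Try integer roots (divisors of 224). u=7: p(7)=0.
Divide out (u - 7): quotient is u^2 + 4u - 32.
Factor the quadratic: (u + 8)(u - 4)
Result: (u - 7)(u + 8)(u - 4)


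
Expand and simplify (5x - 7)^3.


Expand (5x - 7)^3 by repeated multiplication:
  (5x - 7)^2 = 25x^2 - 70x + 49
= 125x^3 - 525x^2 + 735x - 343


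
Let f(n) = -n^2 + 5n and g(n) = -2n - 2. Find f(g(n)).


Substitute g(n) into f:
f(g(n)) = -1*(-2n - 2)^2 + 5*(-2n - 2)
(-2n - 2)^2 = 4n^2 + 8n + 4
Expand and combine: -4n^2 - 18n - 14


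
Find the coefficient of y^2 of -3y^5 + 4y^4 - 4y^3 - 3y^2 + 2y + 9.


Read off the coefficient of y^2: -3


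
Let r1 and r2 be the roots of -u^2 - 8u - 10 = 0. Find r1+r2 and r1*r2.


For au^2+bu+c=0: sum = -b/a, product = c/a.
a=-1, b=-8, c=-10
Sum = -(-8)/-1 = -8
Product = (-10)/-1 = 10


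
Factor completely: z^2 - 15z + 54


Roots satisfy r1 + r2 = -b/a = 15 and r1*r2 = c/a = 54.
So r1 = 6, r2 = 9.
z^2 - 15z + 54 = (z - r1)(z - r2) = (z - 6)(z - 9)


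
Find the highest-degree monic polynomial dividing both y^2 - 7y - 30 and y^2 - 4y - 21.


Factor each:
  y^2 - 7y - 30 = (y + 3)(y - 10)
  y^2 - 4y - 21 = (y + 3)(y - 7)
Common monic factor: y + 3


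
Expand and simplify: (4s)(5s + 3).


Distribute each term of the first polynomial:
  (4s)(5s + 3) = 20s^2 + 12s
Sum: 20s^2 + 12s


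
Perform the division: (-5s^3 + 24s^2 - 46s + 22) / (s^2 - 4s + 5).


(-5s^3 + 24s^2 - 46s + 22) / (s^2 - 4s + 5)
Step 1: -5s * (s^2 - 4s + 5) = -5s^3 + 20s^2 - 25s; subtract.
Step 2: 4 * (s^2 - 4s + 5) = 4s^2 - 16s + 20; subtract.
Quotient: -5s + 4, Remainder: -5s + 2


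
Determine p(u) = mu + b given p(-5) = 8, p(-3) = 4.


p(u) = mu + b. Using p(-5)=8, p(-3)=4:
m = (8 - 4)/(-5 + 3) = 4/-2 = -2
b = 8 - m*(-5) = 8 - 10 = -2
p(u) = -2u - 2


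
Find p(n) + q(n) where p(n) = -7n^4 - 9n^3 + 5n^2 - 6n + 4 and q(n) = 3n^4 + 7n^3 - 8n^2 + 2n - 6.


Align terms by degree and add:
  -7n^4 - 9n^3 + 5n^2 - 6n + 4
+ 3n^4 + 7n^3 - 8n^2 + 2n - 6
= -4n^4 - 2n^3 - 3n^2 - 4n - 2


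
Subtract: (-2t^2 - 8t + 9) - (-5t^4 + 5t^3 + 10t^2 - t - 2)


Distribute the minus sign:
  (-2t^2 - 8t + 9)
- (-5t^4 + 5t^3 + 10t^2 - t - 2)
Negate second polynomial: 5t^4 - 5t^3 - 10t^2 + t + 2
Add: 5t^4 - 5t^3 - 12t^2 - 7t + 11


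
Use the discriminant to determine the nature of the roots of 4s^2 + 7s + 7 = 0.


D = b^2 - 4ac = (7)^2 - 4(4)(7) = 49 - 112 = -63
Since D < 0: two complex conjugate roots (no real roots)


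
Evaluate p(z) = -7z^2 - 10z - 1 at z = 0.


Using direct substitution:
  -7 * (0)^2 = 0
  -10 * (0)^1 = 0
  constant: -1
Sum = 0 + 0 - 1 = -1


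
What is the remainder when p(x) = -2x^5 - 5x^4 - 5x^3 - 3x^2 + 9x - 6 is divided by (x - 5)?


By the Remainder Theorem, the remainder equals p(5):
  -2*(5)^5 = -6250
  -5*(5)^4 = -3125
  -5*(5)^3 = -625
  -3*(5)^2 = -75
  9*(5)^1 = 45
  constant: -6
Sum: -6250 - 3125 - 625 - 75 + 45 - 6 = -10036


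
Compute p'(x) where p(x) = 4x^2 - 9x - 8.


Apply the power rule term by term:
  d/dx(4x^2) = 8x
  d/dx(-9x) = -9
  d/dx(-8) = 0
p'(x) = 8x - 9


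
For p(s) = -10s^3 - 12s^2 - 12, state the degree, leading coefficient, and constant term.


Highest power of s is 3, with coefficient -10. Constant term is -12.
Degree = 3, leading coefficient = -10, constant term = -12


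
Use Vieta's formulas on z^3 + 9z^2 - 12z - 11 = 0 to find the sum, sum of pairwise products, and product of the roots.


Monic cubic z^3+bz^2+cz+d=0: sum=-b, pairwise sum=c, product=-d.
b=9, c=-12, d=-11
r1+r2+r3 = -9
r1r2+r1r3+r2r3 = -12
r1r2r3 = 11


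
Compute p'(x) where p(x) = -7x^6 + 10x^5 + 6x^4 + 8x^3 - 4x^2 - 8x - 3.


Apply the power rule term by term:
  d/dx(-7x^6) = -42x^5
  d/dx(10x^5) = 50x^4
  d/dx(6x^4) = 24x^3
  d/dx(8x^3) = 24x^2
  d/dx(-4x^2) = -8x
  d/dx(-8x) = -8
  d/dx(-3) = 0
p'(x) = -42x^5 + 50x^4 + 24x^3 + 24x^2 - 8x - 8


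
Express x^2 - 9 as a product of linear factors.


Roots satisfy r1 + r2 = -b/a = 0 and r1*r2 = c/a = -9.
So r1 = 3, r2 = -3.
x^2 - 9 = (x - r1)(x - r2) = (x - 3)(x + 3)


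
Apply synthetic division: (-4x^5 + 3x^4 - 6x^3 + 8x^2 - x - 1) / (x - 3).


Synthetic division with c = 3. Coefficients: -4, 3, -6, 8, -1, -1
Bring down -4.
  -4 * 3 = -12; -12 + 3 = -9
  -9 * 3 = -27; -27 - 6 = -33
  -33 * 3 = -99; -99 + 8 = -91
  -91 * 3 = -273; -273 - 1 = -274
  -274 * 3 = -822; -822 - 1 = -823
Quotient: -4x^4 - 9x^3 - 33x^2 - 91x - 274, Remainder: -823


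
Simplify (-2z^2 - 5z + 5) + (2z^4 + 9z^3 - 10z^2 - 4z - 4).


Align terms by degree and add:
  -2z^2 - 5z + 5
+ 2z^4 + 9z^3 - 10z^2 - 4z - 4
= 2z^4 + 9z^3 - 12z^2 - 9z + 1


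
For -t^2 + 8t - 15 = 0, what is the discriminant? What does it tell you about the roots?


D = b^2 - 4ac = (8)^2 - 4(-1)(-15) = 64 - 60 = 4
Since D > 0: two distinct rational roots


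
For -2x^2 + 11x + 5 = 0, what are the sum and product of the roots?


For ax^2+bx+c=0: sum = -b/a, product = c/a.
a=-2, b=11, c=5
Sum = -(11)/-2 = 11/2
Product = (5)/-2 = -5/2


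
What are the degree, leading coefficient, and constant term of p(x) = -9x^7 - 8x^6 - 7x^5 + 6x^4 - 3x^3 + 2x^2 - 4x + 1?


Highest power of x is 7, with coefficient -9. Constant term is 1.
Degree = 7, leading coefficient = -9, constant term = 1


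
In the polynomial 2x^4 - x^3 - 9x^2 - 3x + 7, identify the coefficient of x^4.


Read off the coefficient of x^4: 2


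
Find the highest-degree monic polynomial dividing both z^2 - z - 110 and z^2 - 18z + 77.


Factor each:
  z^2 - z - 110 = (z - 11)(z + 10)
  z^2 - 18z + 77 = (z - 11)(z - 7)
Common monic factor: z - 11


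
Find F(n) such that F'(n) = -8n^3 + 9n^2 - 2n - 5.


Reverse power rule on each term:
  ∫ -8n^3 dn = -2n^4
  ∫ 9n^2 dn = 3n^3
  ∫ -2n dn = -n^2
  ∫ -5 dn = -5n
F(n) = -2n^4 + 3n^3 - n^2 - 5n + C


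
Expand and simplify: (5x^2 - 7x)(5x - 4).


Distribute each term of the first polynomial:
  (5x^2)(5x - 4) = 25x^3 - 20x^2
  (-7x)(5x - 4) = -35x^2 + 28x
Sum: 25x^3 - 55x^2 + 28x


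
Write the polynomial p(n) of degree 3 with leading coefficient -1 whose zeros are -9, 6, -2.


p(n) = -(n + 9)(n - 6)(n + 2)
Expand: -n^3 - 5n^2 + 48n + 108


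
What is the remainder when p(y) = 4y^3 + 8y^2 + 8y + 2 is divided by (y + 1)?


By the Remainder Theorem, the remainder equals p(-1):
  4*(-1)^3 = -4
  8*(-1)^2 = 8
  8*(-1)^1 = -8
  constant: 2
Sum: -4 + 8 - 8 + 2 = -2


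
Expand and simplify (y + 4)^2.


Expand (y + 4)^2 by repeated multiplication:
= y^2 + 8y + 16


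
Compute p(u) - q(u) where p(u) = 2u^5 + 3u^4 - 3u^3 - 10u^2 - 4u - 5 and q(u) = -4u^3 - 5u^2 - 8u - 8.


Distribute the minus sign:
  (2u^5 + 3u^4 - 3u^3 - 10u^2 - 4u - 5)
- (-4u^3 - 5u^2 - 8u - 8)
Negate second polynomial: 4u^3 + 5u^2 + 8u + 8
Add: 2u^5 + 3u^4 + u^3 - 5u^2 + 4u + 3


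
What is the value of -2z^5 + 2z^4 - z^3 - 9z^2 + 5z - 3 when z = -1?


Using direct substitution:
  -2 * (-1)^5 = 2
  2 * (-1)^4 = 2
  -1 * (-1)^3 = 1
  -9 * (-1)^2 = -9
  5 * (-1)^1 = -5
  constant: -3
Sum = 2 + 2 + 1 - 9 - 5 - 3 = -12


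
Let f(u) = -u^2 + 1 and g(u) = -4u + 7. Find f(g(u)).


Substitute g(u) into f:
f(g(u)) = -1*(-4u + 7)^2 + 1
(-4u + 7)^2 = 16u^2 - 56u + 49
Expand and combine: -16u^2 + 56u - 48


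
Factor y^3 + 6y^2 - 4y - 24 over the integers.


Try integer roots (divisors of -24). y=2: p(2)=0.
Divide out (y - 2): quotient is y^2 + 8y + 12.
Factor the quadratic: (y + 6)(y + 2)
Result: (y - 2)(y + 6)(y + 2)


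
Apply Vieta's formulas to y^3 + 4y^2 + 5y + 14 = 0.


Monic cubic y^3+by^2+cy+d=0: sum=-b, pairwise sum=c, product=-d.
b=4, c=5, d=14
r1+r2+r3 = -4
r1r2+r1r3+r2r3 = 5
r1r2r3 = -14


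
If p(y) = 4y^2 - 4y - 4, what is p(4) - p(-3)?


p(4) = 44
p(-3) = 44
p(4) - p(-3) = 44 - 44 = 0


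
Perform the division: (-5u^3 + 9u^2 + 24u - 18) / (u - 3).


(-5u^3 + 9u^2 + 24u - 18) / (u - 3)
Step 1: -5u^2 * (u - 3) = -5u^3 + 15u^2; subtract.
Step 2: -6u * (u - 3) = -6u^2 + 18u; subtract.
Step 3: 6 * (u - 3) = 6u - 18; subtract.
Quotient: -5u^2 - 6u + 6, Remainder: 0


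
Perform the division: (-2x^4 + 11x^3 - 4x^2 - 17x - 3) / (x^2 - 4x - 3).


(-2x^4 + 11x^3 - 4x^2 - 17x - 3) / (x^2 - 4x - 3)
Step 1: -2x^2 * (x^2 - 4x - 3) = -2x^4 + 8x^3 + 6x^2; subtract.
Step 2: 3x * (x^2 - 4x - 3) = 3x^3 - 12x^2 - 9x; subtract.
Step 3: 2 * (x^2 - 4x - 3) = 2x^2 - 8x - 6; subtract.
Quotient: -2x^2 + 3x + 2, Remainder: 3


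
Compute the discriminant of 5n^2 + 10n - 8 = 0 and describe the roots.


D = b^2 - 4ac = (10)^2 - 4(5)(-8) = 100 + 160 = 260
Since D > 0: two distinct irrational roots


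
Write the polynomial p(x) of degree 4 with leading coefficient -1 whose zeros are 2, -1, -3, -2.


p(x) = -(x - 2)(x + 1)(x + 3)(x + 2)
Expand: -x^4 - 4x^3 + x^2 + 16x + 12


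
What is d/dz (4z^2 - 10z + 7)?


Apply the power rule term by term:
  d/dz(4z^2) = 8z
  d/dz(-10z) = -10
  d/dz(7) = 0
p'(z) = 8z - 10


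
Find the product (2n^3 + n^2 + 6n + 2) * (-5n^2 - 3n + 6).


Distribute each term of the first polynomial:
  (2n^3)(-5n^2 - 3n + 6) = -10n^5 - 6n^4 + 12n^3
  (n^2)(-5n^2 - 3n + 6) = -5n^4 - 3n^3 + 6n^2
  (6n)(-5n^2 - 3n + 6) = -30n^3 - 18n^2 + 36n
  (2)(-5n^2 - 3n + 6) = -10n^2 - 6n + 12
Sum: -10n^5 - 11n^4 - 21n^3 - 22n^2 + 30n + 12


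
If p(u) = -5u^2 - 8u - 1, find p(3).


Using direct substitution:
  -5 * (3)^2 = -45
  -8 * (3)^1 = -24
  constant: -1
Sum = -45 - 24 - 1 = -70


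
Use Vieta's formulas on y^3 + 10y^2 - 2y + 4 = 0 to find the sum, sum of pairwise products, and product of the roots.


Monic cubic y^3+by^2+cy+d=0: sum=-b, pairwise sum=c, product=-d.
b=10, c=-2, d=4
r1+r2+r3 = -10
r1r2+r1r3+r2r3 = -2
r1r2r3 = -4


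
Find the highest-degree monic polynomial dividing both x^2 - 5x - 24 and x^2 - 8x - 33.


Factor each:
  x^2 - 5x - 24 = (x + 3)(x - 8)
  x^2 - 8x - 33 = (x + 3)(x - 11)
Common monic factor: x + 3


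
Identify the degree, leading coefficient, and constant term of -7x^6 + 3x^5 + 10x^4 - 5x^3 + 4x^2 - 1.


Highest power of x is 6, with coefficient -7. Constant term is -1.
Degree = 6, leading coefficient = -7, constant term = -1


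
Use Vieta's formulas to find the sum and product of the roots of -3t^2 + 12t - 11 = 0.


For at^2+bt+c=0: sum = -b/a, product = c/a.
a=-3, b=12, c=-11
Sum = -(12)/-3 = 4
Product = (-11)/-3 = 11/3


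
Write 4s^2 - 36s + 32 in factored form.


Roots satisfy r1 + r2 = -b/a = 9 and r1*r2 = c/a = 8.
So r1 = 1, r2 = 8.
4s^2 - 36s + 32 = 4(s - r1)(s - r2) = 4(s - 1)(s - 8)


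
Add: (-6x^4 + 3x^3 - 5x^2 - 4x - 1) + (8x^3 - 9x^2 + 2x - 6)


Align terms by degree and add:
  -6x^4 + 3x^3 - 5x^2 - 4x - 1
+ 8x^3 - 9x^2 + 2x - 6
= -6x^4 + 11x^3 - 14x^2 - 2x - 7


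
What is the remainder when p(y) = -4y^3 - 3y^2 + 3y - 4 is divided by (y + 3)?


By the Remainder Theorem, the remainder equals p(-3):
  -4*(-3)^3 = 108
  -3*(-3)^2 = -27
  3*(-3)^1 = -9
  constant: -4
Sum: 108 - 27 - 9 - 4 = 68


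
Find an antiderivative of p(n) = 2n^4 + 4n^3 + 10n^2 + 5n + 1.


Reverse power rule on each term:
  ∫ 2n^4 dn = (2/5)n^5
  ∫ 4n^3 dn = n^4
  ∫ 10n^2 dn = (10/3)n^3
  ∫ 5n dn = (5/2)n^2
  ∫ 1 dn = n
F(n) = (2/5)n^5 + n^4 + (10/3)n^3 + (5/2)n^2 + n + C


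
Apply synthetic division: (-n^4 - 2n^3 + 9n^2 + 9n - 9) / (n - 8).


Synthetic division with c = 8. Coefficients: -1, -2, 9, 9, -9
Bring down -1.
  -1 * 8 = -8; -8 - 2 = -10
  -10 * 8 = -80; -80 + 9 = -71
  -71 * 8 = -568; -568 + 9 = -559
  -559 * 8 = -4472; -4472 - 9 = -4481
Quotient: -n^3 - 10n^2 - 71n - 559, Remainder: -4481


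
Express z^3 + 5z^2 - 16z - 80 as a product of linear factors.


Try integer roots (divisors of -80). z=-5: p(-5)=0.
Divide out (z + 5): quotient is z^2 - 16.
Factor the quadratic: (z + 4)(z - 4)
Result: (z + 5)(z + 4)(z - 4)


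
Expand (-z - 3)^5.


Expand (-z - 3)^5 by repeated multiplication:
  (-z - 3)^2 = z^2 + 6z + 9
  (-z - 3)^3 = -z^3 - 9z^2 - 27z - 27
  (-z - 3)^4 = z^4 + 12z^3 + 54z^2 + 108z + 81
= -z^5 - 15z^4 - 90z^3 - 270z^2 - 405z - 243


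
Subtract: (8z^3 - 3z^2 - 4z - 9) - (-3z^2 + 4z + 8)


Distribute the minus sign:
  (8z^3 - 3z^2 - 4z - 9)
- (-3z^2 + 4z + 8)
Negate second polynomial: 3z^2 - 4z - 8
Add: 8z^3 - 8z - 17


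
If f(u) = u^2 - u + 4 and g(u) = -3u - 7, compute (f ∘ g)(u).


Substitute g(u) into f:
f(g(u)) = 1*(-3u - 7)^2 + (-1)*(-3u - 7) + 4
(-3u - 7)^2 = 9u^2 + 42u + 49
Expand and combine: 9u^2 + 45u + 60


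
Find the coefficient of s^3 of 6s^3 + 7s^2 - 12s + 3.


Read off the coefficient of s^3: 6


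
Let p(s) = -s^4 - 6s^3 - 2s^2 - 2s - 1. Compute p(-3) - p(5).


p(-3) = 68
p(5) = -1436
p(-3) - p(5) = 68 + 1436 = 1504


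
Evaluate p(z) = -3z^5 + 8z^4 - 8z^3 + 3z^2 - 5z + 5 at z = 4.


Using direct substitution:
  -3 * (4)^5 = -3072
  8 * (4)^4 = 2048
  -8 * (4)^3 = -512
  3 * (4)^2 = 48
  -5 * (4)^1 = -20
  constant: 5
Sum = -3072 + 2048 - 512 + 48 - 20 + 5 = -1503


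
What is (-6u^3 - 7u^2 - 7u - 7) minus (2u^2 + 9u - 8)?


Distribute the minus sign:
  (-6u^3 - 7u^2 - 7u - 7)
- (2u^2 + 9u - 8)
Negate second polynomial: -2u^2 - 9u + 8
Add: -6u^3 - 9u^2 - 16u + 1


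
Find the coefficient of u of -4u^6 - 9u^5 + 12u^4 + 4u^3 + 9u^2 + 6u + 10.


Read off the coefficient of u: 6


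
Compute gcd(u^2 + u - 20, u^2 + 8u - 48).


Factor each:
  u^2 + u - 20 = (u - 4)(u + 5)
  u^2 + 8u - 48 = (u - 4)(u + 12)
Common monic factor: u - 4


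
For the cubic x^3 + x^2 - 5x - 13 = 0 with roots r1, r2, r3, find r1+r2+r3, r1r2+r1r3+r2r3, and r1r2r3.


Monic cubic x^3+bx^2+cx+d=0: sum=-b, pairwise sum=c, product=-d.
b=1, c=-5, d=-13
r1+r2+r3 = -1
r1r2+r1r3+r2r3 = -5
r1r2r3 = 13


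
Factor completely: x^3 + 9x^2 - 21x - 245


Try integer roots (divisors of -245). x=5: p(5)=0.
Divide out (x - 5): quotient is x^2 + 14x + 49.
Factor the quadratic: (x + 7)(x + 7)
Result: (x - 5)(x + 7)(x + 7)


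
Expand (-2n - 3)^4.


Expand (-2n - 3)^4 by repeated multiplication:
  (-2n - 3)^2 = 4n^2 + 12n + 9
  (-2n - 3)^3 = -8n^3 - 36n^2 - 54n - 27
= 16n^4 + 96n^3 + 216n^2 + 216n + 81


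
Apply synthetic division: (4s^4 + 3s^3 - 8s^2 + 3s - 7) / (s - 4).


Synthetic division with c = 4. Coefficients: 4, 3, -8, 3, -7
Bring down 4.
  4 * 4 = 16; 16 + 3 = 19
  19 * 4 = 76; 76 - 8 = 68
  68 * 4 = 272; 272 + 3 = 275
  275 * 4 = 1100; 1100 - 7 = 1093
Quotient: 4s^3 + 19s^2 + 68s + 275, Remainder: 1093


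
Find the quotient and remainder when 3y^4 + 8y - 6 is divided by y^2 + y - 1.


(3y^4 + 8y - 6) / (y^2 + y - 1)
Step 1: 3y^2 * (y^2 + y - 1) = 3y^4 + 3y^3 - 3y^2; subtract.
Step 2: -3y * (y^2 + y - 1) = -3y^3 - 3y^2 + 3y; subtract.
Step 3: 6 * (y^2 + y - 1) = 6y^2 + 6y - 6; subtract.
Quotient: 3y^2 - 3y + 6, Remainder: -y


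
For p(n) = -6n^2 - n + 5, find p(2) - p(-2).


p(2) = -21
p(-2) = -17
p(2) - p(-2) = -21 + 17 = -4


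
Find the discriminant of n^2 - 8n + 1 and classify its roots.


D = b^2 - 4ac = (-8)^2 - 4(1)(1) = 64 - 4 = 60
Since D > 0: two distinct irrational roots


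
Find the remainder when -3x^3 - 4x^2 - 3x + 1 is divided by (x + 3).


By the Remainder Theorem, the remainder equals p(-3):
  -3*(-3)^3 = 81
  -4*(-3)^2 = -36
  -3*(-3)^1 = 9
  constant: 1
Sum: 81 - 36 + 9 + 1 = 55


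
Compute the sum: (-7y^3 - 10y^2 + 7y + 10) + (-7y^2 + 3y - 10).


Align terms by degree and add:
  -7y^3 - 10y^2 + 7y + 10
  -7y^2 + 3y - 10
= -7y^3 - 17y^2 + 10y


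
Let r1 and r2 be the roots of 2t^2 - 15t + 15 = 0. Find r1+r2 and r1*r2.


For at^2+bt+c=0: sum = -b/a, product = c/a.
a=2, b=-15, c=15
Sum = -(-15)/2 = 15/2
Product = (15)/2 = 15/2


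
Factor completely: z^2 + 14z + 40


Roots satisfy r1 + r2 = -b/a = -14 and r1*r2 = c/a = 40.
So r1 = -10, r2 = -4.
z^2 + 14z + 40 = (z - r1)(z - r2) = (z + 10)(z + 4)


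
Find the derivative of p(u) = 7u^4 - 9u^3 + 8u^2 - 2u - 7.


Apply the power rule term by term:
  d/du(7u^4) = 28u^3
  d/du(-9u^3) = -27u^2
  d/du(8u^2) = 16u
  d/du(-2u) = -2
  d/du(-7) = 0
p'(u) = 28u^3 - 27u^2 + 16u - 2


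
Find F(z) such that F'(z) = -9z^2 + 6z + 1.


Reverse power rule on each term:
  ∫ -9z^2 dz = -3z^3
  ∫ 6z dz = 3z^2
  ∫ 1 dz = z
F(z) = -3z^3 + 3z^2 + z + C


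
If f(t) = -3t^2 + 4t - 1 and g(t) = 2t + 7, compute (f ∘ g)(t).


Substitute g(t) into f:
f(g(t)) = -3*(2t + 7)^2 + 4*(2t + 7) + (-1)
(2t + 7)^2 = 4t^2 + 28t + 49
Expand and combine: -12t^2 - 76t - 120


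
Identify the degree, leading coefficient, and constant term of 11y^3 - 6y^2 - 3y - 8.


Highest power of y is 3, with coefficient 11. Constant term is -8.
Degree = 3, leading coefficient = 11, constant term = -8


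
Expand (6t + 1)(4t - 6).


Distribute each term of the first polynomial:
  (6t)(4t - 6) = 24t^2 - 36t
  (1)(4t - 6) = 4t - 6
Sum: 24t^2 - 32t - 6


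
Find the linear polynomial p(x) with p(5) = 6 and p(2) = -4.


p(x) = mx + b. Using p(5)=6, p(2)=-4:
m = (6 + 4)/(5 - 2) = 10/3 = 10/3
b = 6 - m*(5) = 6 - 50/3 = -32/3
p(x) = (10/3)x - (32/3)


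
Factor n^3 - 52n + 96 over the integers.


Try integer roots (divisors of 96). n=-8: p(-8)=0.
Divide out (n + 8): quotient is n^2 - 8n + 12.
Factor the quadratic: (n - 2)(n - 6)
Result: (n + 8)(n - 2)(n - 6)


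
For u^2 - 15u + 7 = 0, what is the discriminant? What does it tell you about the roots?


D = b^2 - 4ac = (-15)^2 - 4(1)(7) = 225 - 28 = 197
Since D > 0: two distinct irrational roots


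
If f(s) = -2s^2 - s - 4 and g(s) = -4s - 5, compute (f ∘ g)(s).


Substitute g(s) into f:
f(g(s)) = -2*(-4s - 5)^2 + (-1)*(-4s - 5) + (-4)
(-4s - 5)^2 = 16s^2 + 40s + 25
Expand and combine: -32s^2 - 76s - 49


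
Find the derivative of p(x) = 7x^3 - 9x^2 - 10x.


Apply the power rule term by term:
  d/dx(7x^3) = 21x^2
  d/dx(-9x^2) = -18x
  d/dx(-10x) = -10
p'(x) = 21x^2 - 18x - 10


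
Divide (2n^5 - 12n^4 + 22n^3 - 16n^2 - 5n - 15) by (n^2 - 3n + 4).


(2n^5 - 12n^4 + 22n^3 - 16n^2 - 5n - 15) / (n^2 - 3n + 4)
Step 1: 2n^3 * (n^2 - 3n + 4) = 2n^5 - 6n^4 + 8n^3; subtract.
Step 2: -6n^2 * (n^2 - 3n + 4) = -6n^4 + 18n^3 - 24n^2; subtract.
Step 3: -4n * (n^2 - 3n + 4) = -4n^3 + 12n^2 - 16n; subtract.
Step 4: -4 * (n^2 - 3n + 4) = -4n^2 + 12n - 16; subtract.
Quotient: 2n^3 - 6n^2 - 4n - 4, Remainder: -n + 1


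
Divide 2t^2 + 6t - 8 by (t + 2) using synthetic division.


Synthetic division with c = -2. Coefficients: 2, 6, -8
Bring down 2.
  2 * -2 = -4; -4 + 6 = 2
  2 * -2 = -4; -4 - 8 = -12
Quotient: 2t + 2, Remainder: -12


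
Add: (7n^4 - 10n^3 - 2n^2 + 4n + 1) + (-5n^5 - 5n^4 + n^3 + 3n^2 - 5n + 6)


Align terms by degree and add:
  7n^4 - 10n^3 - 2n^2 + 4n + 1
  -5n^5 - 5n^4 + n^3 + 3n^2 - 5n + 6
= -5n^5 + 2n^4 - 9n^3 + n^2 - n + 7


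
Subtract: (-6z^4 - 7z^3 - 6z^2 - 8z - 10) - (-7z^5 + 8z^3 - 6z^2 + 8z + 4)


Distribute the minus sign:
  (-6z^4 - 7z^3 - 6z^2 - 8z - 10)
- (-7z^5 + 8z^3 - 6z^2 + 8z + 4)
Negate second polynomial: 7z^5 - 8z^3 + 6z^2 - 8z - 4
Add: 7z^5 - 6z^4 - 15z^3 - 16z - 14


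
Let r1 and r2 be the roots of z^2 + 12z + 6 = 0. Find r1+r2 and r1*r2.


For az^2+bz+c=0: sum = -b/a, product = c/a.
a=1, b=12, c=6
Sum = -(12)/1 = -12
Product = (6)/1 = 6


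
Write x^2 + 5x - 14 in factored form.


Roots satisfy r1 + r2 = -b/a = -5 and r1*r2 = c/a = -14.
So r1 = 2, r2 = -7.
x^2 + 5x - 14 = (x - r1)(x - r2) = (x - 2)(x + 7)


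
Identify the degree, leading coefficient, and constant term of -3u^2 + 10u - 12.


Highest power of u is 2, with coefficient -3. Constant term is -12.
Degree = 2, leading coefficient = -3, constant term = -12


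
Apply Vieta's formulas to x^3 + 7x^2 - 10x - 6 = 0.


Monic cubic x^3+bx^2+cx+d=0: sum=-b, pairwise sum=c, product=-d.
b=7, c=-10, d=-6
r1+r2+r3 = -7
r1r2+r1r3+r2r3 = -10
r1r2r3 = 6


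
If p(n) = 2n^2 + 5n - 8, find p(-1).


Using direct substitution:
  2 * (-1)^2 = 2
  5 * (-1)^1 = -5
  constant: -8
Sum = 2 - 5 - 8 = -11


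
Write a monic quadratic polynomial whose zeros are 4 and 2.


p(t) = (t - 4)(t - 2)
Expand: t^2 - 6t + 8


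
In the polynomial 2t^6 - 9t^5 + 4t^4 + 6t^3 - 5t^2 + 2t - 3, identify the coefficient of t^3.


Read off the coefficient of t^3: 6


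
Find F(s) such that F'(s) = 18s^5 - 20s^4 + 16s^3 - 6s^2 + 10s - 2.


Reverse power rule on each term:
  ∫ 18s^5 ds = 3s^6
  ∫ -20s^4 ds = -4s^5
  ∫ 16s^3 ds = 4s^4
  ∫ -6s^2 ds = -2s^3
  ∫ 10s ds = 5s^2
  ∫ -2 ds = -2s
F(s) = 3s^6 - 4s^5 + 4s^4 - 2s^3 + 5s^2 - 2s + C


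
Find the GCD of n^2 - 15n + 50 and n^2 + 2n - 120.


Factor each:
  n^2 - 15n + 50 = (n - 10)(n - 5)
  n^2 + 2n - 120 = (n - 10)(n + 12)
Common monic factor: n - 10


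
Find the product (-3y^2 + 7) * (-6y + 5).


Distribute each term of the first polynomial:
  (-3y^2)(-6y + 5) = 18y^3 - 15y^2
  (7)(-6y + 5) = -42y + 35
Sum: 18y^3 - 15y^2 - 42y + 35


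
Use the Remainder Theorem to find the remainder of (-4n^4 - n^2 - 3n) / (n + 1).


By the Remainder Theorem, the remainder equals p(-1):
  -4*(-1)^4 = -4
  0*(-1)^3 = 0
  -1*(-1)^2 = -1
  -3*(-1)^1 = 3
  constant: 0
Sum: -4 + 0 - 1 + 3 + 0 = -2


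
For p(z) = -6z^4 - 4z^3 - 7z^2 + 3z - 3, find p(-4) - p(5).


p(-4) = -1407
p(5) = -4413
p(-4) - p(5) = -1407 + 4413 = 3006


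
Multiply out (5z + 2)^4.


Expand (5z + 2)^4 by repeated multiplication:
  (5z + 2)^2 = 25z^2 + 20z + 4
  (5z + 2)^3 = 125z^3 + 150z^2 + 60z + 8
= 625z^4 + 1000z^3 + 600z^2 + 160z + 16


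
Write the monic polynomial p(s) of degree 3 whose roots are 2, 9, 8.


p(s) = (s - 2)(s - 9)(s - 8)
Expand: s^3 - 19s^2 + 106s - 144


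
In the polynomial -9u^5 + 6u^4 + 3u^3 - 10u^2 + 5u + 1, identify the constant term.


Read off the constant term: 1


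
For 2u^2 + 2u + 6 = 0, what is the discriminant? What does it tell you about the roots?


D = b^2 - 4ac = (2)^2 - 4(2)(6) = 4 - 48 = -44
Since D < 0: two complex conjugate roots (no real roots)


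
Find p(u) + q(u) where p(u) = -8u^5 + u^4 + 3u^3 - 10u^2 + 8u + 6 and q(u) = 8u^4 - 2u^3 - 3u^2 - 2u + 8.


Align terms by degree and add:
  -8u^5 + u^4 + 3u^3 - 10u^2 + 8u + 6
+ 8u^4 - 2u^3 - 3u^2 - 2u + 8
= -8u^5 + 9u^4 + u^3 - 13u^2 + 6u + 14


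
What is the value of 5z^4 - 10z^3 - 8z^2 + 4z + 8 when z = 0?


Using direct substitution:
  5 * (0)^4 = 0
  -10 * (0)^3 = 0
  -8 * (0)^2 = 0
  4 * (0)^1 = 0
  constant: 8
Sum = 0 + 0 + 0 + 0 + 8 = 8


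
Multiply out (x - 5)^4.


Expand (x - 5)^4 by repeated multiplication:
  (x - 5)^2 = x^2 - 10x + 25
  (x - 5)^3 = x^3 - 15x^2 + 75x - 125
= x^4 - 20x^3 + 150x^2 - 500x + 625


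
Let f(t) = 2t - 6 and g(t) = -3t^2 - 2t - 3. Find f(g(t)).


Substitute g(t) into f:
f(g(t)) = 2*(-3t^2 - 2t - 3) + (-6)
Expand and combine: -6t^2 - 4t - 12


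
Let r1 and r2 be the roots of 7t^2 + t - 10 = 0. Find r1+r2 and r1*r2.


For at^2+bt+c=0: sum = -b/a, product = c/a.
a=7, b=1, c=-10
Sum = -(1)/7 = -1/7
Product = (-10)/7 = -10/7


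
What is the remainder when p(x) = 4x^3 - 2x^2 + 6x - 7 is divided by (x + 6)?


By the Remainder Theorem, the remainder equals p(-6):
  4*(-6)^3 = -864
  -2*(-6)^2 = -72
  6*(-6)^1 = -36
  constant: -7
Sum: -864 - 72 - 36 - 7 = -979


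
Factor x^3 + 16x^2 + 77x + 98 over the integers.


Try integer roots (divisors of 98). x=-2: p(-2)=0.
Divide out (x + 2): quotient is x^2 + 14x + 49.
Factor the quadratic: (x + 7)(x + 7)
Result: (x + 2)(x + 7)(x + 7)


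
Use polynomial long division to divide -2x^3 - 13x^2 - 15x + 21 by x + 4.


(-2x^3 - 13x^2 - 15x + 21) / (x + 4)
Step 1: -2x^2 * (x + 4) = -2x^3 - 8x^2; subtract.
Step 2: -5x * (x + 4) = -5x^2 - 20x; subtract.
Step 3: 5 * (x + 4) = 5x + 20; subtract.
Quotient: -2x^2 - 5x + 5, Remainder: 1


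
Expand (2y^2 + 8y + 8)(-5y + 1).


Distribute each term of the first polynomial:
  (2y^2)(-5y + 1) = -10y^3 + 2y^2
  (8y)(-5y + 1) = -40y^2 + 8y
  (8)(-5y + 1) = -40y + 8
Sum: -10y^3 - 38y^2 - 32y + 8


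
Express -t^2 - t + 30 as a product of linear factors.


Roots satisfy r1 + r2 = -b/a = -1 and r1*r2 = c/a = -30.
So r1 = 5, r2 = -6.
-t^2 - t + 30 = -(t - r1)(t - r2) = -(t - 5)(t + 6)


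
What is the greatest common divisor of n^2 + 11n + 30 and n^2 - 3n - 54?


Factor each:
  n^2 + 11n + 30 = (n + 6)(n + 5)
  n^2 - 3n - 54 = (n + 6)(n - 9)
Common monic factor: n + 6


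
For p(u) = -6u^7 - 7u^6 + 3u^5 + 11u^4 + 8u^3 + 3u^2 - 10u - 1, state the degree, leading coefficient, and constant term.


Highest power of u is 7, with coefficient -6. Constant term is -1.
Degree = 7, leading coefficient = -6, constant term = -1


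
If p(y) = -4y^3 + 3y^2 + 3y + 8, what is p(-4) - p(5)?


p(-4) = 300
p(5) = -402
p(-4) - p(5) = 300 + 402 = 702


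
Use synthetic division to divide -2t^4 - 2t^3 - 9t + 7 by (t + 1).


Synthetic division with c = -1. Coefficients: -2, -2, 0, -9, 7
Bring down -2.
  -2 * -1 = 2; 2 - 2 = 0
  0 * -1 = 0; 0 + 0 = 0
  0 * -1 = 0; 0 - 9 = -9
  -9 * -1 = 9; 9 + 7 = 16
Quotient: -2t^3 - 9, Remainder: 16


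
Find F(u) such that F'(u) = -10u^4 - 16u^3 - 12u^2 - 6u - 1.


Reverse power rule on each term:
  ∫ -10u^4 du = -2u^5
  ∫ -16u^3 du = -4u^4
  ∫ -12u^2 du = -4u^3
  ∫ -6u du = -3u^2
  ∫ -1 du = -u
F(u) = -2u^5 - 4u^4 - 4u^3 - 3u^2 - u + C


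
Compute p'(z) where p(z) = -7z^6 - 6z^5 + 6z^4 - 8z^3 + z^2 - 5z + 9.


Apply the power rule term by term:
  d/dz(-7z^6) = -42z^5
  d/dz(-6z^5) = -30z^4
  d/dz(6z^4) = 24z^3
  d/dz(-8z^3) = -24z^2
  d/dz(z^2) = 2z
  d/dz(-5z) = -5
  d/dz(9) = 0
p'(z) = -42z^5 - 30z^4 + 24z^3 - 24z^2 + 2z - 5


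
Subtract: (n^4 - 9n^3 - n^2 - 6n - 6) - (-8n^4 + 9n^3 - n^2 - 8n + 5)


Distribute the minus sign:
  (n^4 - 9n^3 - n^2 - 6n - 6)
- (-8n^4 + 9n^3 - n^2 - 8n + 5)
Negate second polynomial: 8n^4 - 9n^3 + n^2 + 8n - 5
Add: 9n^4 - 18n^3 + 2n - 11


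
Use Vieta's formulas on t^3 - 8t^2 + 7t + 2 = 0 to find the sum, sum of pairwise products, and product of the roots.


Monic cubic t^3+bt^2+ct+d=0: sum=-b, pairwise sum=c, product=-d.
b=-8, c=7, d=2
r1+r2+r3 = 8
r1r2+r1r3+r2r3 = 7
r1r2r3 = -2


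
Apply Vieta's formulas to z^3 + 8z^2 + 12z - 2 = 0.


Monic cubic z^3+bz^2+cz+d=0: sum=-b, pairwise sum=c, product=-d.
b=8, c=12, d=-2
r1+r2+r3 = -8
r1r2+r1r3+r2r3 = 12
r1r2r3 = 2


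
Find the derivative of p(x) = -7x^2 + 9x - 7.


Apply the power rule term by term:
  d/dx(-7x^2) = -14x
  d/dx(9x) = 9
  d/dx(-7) = 0
p'(x) = -14x + 9


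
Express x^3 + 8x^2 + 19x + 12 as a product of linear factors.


Try integer roots (divisors of 12). x=-4: p(-4)=0.
Divide out (x + 4): quotient is x^2 + 4x + 3.
Factor the quadratic: (x + 1)(x + 3)
Result: (x + 4)(x + 1)(x + 3)


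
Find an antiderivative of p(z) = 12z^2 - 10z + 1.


Reverse power rule on each term:
  ∫ 12z^2 dz = 4z^3
  ∫ -10z dz = -5z^2
  ∫ 1 dz = z
F(z) = 4z^3 - 5z^2 + z + C


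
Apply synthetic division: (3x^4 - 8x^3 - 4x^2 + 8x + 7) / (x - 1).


Synthetic division with c = 1. Coefficients: 3, -8, -4, 8, 7
Bring down 3.
  3 * 1 = 3; 3 - 8 = -5
  -5 * 1 = -5; -5 - 4 = -9
  -9 * 1 = -9; -9 + 8 = -1
  -1 * 1 = -1; -1 + 7 = 6
Quotient: 3x^3 - 5x^2 - 9x - 1, Remainder: 6


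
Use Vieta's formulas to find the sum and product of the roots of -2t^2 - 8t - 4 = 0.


For at^2+bt+c=0: sum = -b/a, product = c/a.
a=-2, b=-8, c=-4
Sum = -(-8)/-2 = -4
Product = (-4)/-2 = 2


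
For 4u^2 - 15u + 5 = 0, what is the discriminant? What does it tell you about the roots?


D = b^2 - 4ac = (-15)^2 - 4(4)(5) = 225 - 80 = 145
Since D > 0: two distinct irrational roots


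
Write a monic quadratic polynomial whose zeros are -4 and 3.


p(y) = (y + 4)(y - 3)
Expand: y^2 + y - 12


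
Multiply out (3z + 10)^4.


Expand (3z + 10)^4 by repeated multiplication:
  (3z + 10)^2 = 9z^2 + 60z + 100
  (3z + 10)^3 = 27z^3 + 270z^2 + 900z + 1000
= 81z^4 + 1080z^3 + 5400z^2 + 12000z + 10000


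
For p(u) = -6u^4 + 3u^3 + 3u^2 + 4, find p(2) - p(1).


p(2) = -56
p(1) = 4
p(2) - p(1) = -56 - 4 = -60


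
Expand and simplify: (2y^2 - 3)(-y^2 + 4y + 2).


Distribute each term of the first polynomial:
  (2y^2)(-y^2 + 4y + 2) = -2y^4 + 8y^3 + 4y^2
  (-3)(-y^2 + 4y + 2) = 3y^2 - 12y - 6
Sum: -2y^4 + 8y^3 + 7y^2 - 12y - 6


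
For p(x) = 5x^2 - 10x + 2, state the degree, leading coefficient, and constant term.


Highest power of x is 2, with coefficient 5. Constant term is 2.
Degree = 2, leading coefficient = 5, constant term = 2


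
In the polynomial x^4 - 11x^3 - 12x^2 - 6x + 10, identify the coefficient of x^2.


Read off the coefficient of x^2: -12


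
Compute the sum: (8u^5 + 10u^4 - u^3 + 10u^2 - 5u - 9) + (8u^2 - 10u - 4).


Align terms by degree and add:
  8u^5 + 10u^4 - u^3 + 10u^2 - 5u - 9
+ 8u^2 - 10u - 4
= 8u^5 + 10u^4 - u^3 + 18u^2 - 15u - 13


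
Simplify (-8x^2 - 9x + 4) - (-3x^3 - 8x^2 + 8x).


Distribute the minus sign:
  (-8x^2 - 9x + 4)
- (-3x^3 - 8x^2 + 8x)
Negate second polynomial: 3x^3 + 8x^2 - 8x
Add: 3x^3 - 17x + 4


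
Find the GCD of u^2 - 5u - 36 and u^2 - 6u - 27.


Factor each:
  u^2 - 5u - 36 = (u - 9)(u + 4)
  u^2 - 6u - 27 = (u - 9)(u + 3)
Common monic factor: u - 9


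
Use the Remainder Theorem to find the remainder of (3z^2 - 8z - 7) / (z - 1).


By the Remainder Theorem, the remainder equals p(1):
  3*(1)^2 = 3
  -8*(1)^1 = -8
  constant: -7
Sum: 3 - 8 - 7 = -12


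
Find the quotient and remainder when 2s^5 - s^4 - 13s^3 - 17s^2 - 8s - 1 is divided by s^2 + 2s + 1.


(2s^5 - s^4 - 13s^3 - 17s^2 - 8s - 1) / (s^2 + 2s + 1)
Step 1: 2s^3 * (s^2 + 2s + 1) = 2s^5 + 4s^4 + 2s^3; subtract.
Step 2: -5s^2 * (s^2 + 2s + 1) = -5s^4 - 10s^3 - 5s^2; subtract.
Step 3: -5s * (s^2 + 2s + 1) = -5s^3 - 10s^2 - 5s; subtract.
Step 4: -2 * (s^2 + 2s + 1) = -2s^2 - 4s - 2; subtract.
Quotient: 2s^3 - 5s^2 - 5s - 2, Remainder: s + 1
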